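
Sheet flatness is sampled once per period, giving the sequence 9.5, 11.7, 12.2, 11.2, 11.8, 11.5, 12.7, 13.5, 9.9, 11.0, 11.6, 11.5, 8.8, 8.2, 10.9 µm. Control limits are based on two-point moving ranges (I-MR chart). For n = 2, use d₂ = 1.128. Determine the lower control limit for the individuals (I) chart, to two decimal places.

X̄ = (9.5 + 11.7 + 12.2 + 11.2 + 11.8 + 11.5 + 12.7 + 13.5 + 9.9 + 11.0 + 11.6 + 11.5 + 8.8 + 8.2 + 10.9) / 15 = 11.0667
Moving ranges: 2.2, 0.5, 1.0, 0.6, 0.3, 1.2, 0.8, 3.6, 1.1, 0.6, 0.1, 2.7, 0.6, 2.7; M̄R̄ = 18.0000 / 14 = 1.2857
LCL = X̄ − 3·M̄R̄/d₂ = 11.0667 − 3 × 1.2857 / 1.128 = 7.6472

7.65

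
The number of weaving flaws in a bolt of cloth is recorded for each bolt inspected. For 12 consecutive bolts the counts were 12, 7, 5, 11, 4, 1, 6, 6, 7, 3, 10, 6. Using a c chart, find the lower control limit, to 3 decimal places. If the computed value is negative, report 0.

0.000

c̄ = (12 + 7 + 5 + 11 + 4 + 1 + 6 + 6 + 7 + 3 + 10 + 6) / 12 = 78 / 12 = 6.5000
LCL = c̄ − 3√c̄ = 6.5000 − 3 × 2.5495 = -1.1485 → 0 (cannot be negative)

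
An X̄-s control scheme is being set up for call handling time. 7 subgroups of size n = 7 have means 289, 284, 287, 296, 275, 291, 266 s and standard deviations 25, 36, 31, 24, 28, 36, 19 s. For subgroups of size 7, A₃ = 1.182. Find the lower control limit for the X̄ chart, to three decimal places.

250.397

X̄̄ = (289 + 284 + 287 + 296 + 275 + 291 + 266) / 7 = 284.0000
s̄ = (25 + 36 + 31 + 24 + 28 + 36 + 19) / 7 = 28.4286
LCL = X̄̄ − A₃·s̄ = 284.0000 − 1.182 × 28.4286 = 250.3974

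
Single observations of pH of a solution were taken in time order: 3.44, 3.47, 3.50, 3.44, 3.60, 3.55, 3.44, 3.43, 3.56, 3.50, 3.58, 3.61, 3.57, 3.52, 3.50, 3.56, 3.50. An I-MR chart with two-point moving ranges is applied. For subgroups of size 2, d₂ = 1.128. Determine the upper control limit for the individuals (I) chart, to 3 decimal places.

3.679

X̄ = (3.44 + 3.47 + 3.50 + 3.44 + 3.60 + 3.55 + 3.44 + 3.43 + 3.56 + 3.50 + 3.58 + 3.61 + 3.57 + 3.52 + 3.50 + 3.56 + 3.50) / 17 = 3.5159
Moving ranges: 0.03, 0.03, 0.06, 0.16, 0.05, 0.11, 0.01, 0.13, 0.06, 0.08, 0.03, 0.04, 0.05, 0.02, 0.06, 0.06; M̄R̄ = 0.9800 / 16 = 0.0612
UCL = X̄ + 3·M̄R̄/d₂ = 3.5159 + 3 × 0.0612 / 1.128 = 3.6788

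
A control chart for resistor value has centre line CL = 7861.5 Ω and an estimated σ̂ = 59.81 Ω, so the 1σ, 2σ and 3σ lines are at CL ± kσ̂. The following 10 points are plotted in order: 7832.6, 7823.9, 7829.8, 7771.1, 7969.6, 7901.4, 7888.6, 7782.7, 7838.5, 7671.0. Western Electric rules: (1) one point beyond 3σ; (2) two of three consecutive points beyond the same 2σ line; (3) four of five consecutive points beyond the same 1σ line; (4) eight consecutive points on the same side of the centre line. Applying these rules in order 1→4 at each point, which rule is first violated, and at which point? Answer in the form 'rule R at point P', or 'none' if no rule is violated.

rule 1 at point 10

Zone of each point (C = within 1σ̂, B = 1σ̂–2σ̂, A = 2σ̂–3σ̂, * = beyond 3σ̂; sign = side of CL): 1:-C, 2:-C, 3:-C, 4:-B, 5:+B, 6:+C, 7:+C, 8:-B, 9:-C, 10:-*
Rule 1 (one point beyond the 3σ limits) is satisfied at point 10.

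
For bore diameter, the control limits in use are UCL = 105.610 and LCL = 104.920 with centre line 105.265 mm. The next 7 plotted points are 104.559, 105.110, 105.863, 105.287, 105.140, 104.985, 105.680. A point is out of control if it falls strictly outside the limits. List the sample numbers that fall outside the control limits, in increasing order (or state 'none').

Compare each point to [104.920, 105.610]: sample 1 = 104.559 < LCL; sample 3 = 105.863 > UCL; sample 7 = 105.680 > UCL.

1, 3, 7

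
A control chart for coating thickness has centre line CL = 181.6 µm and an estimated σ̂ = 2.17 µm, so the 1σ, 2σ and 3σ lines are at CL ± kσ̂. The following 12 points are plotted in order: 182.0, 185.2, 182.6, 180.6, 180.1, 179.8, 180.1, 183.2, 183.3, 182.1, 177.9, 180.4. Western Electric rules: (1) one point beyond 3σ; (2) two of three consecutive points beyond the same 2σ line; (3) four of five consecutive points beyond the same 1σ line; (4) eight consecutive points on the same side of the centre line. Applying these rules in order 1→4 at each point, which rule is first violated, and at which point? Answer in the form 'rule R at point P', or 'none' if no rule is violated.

none

Zone of each point (C = within 1σ̂, B = 1σ̂–2σ̂, A = 2σ̂–3σ̂, * = beyond 3σ̂; sign = side of CL): 1:+C, 2:+B, 3:+C, 4:-C, 5:-C, 6:-C, 7:-C, 8:+C, 9:+C, 10:+C, 11:-B, 12:-C
No rule fires across all 12 points.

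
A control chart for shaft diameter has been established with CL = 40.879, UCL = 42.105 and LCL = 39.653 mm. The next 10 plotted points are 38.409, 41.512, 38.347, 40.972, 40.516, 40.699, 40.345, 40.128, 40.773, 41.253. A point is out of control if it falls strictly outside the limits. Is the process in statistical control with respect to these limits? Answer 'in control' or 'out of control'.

Compare each point to [39.653, 42.105]: sample 1 = 38.409 < LCL; sample 3 = 38.347 < LCL.

out of control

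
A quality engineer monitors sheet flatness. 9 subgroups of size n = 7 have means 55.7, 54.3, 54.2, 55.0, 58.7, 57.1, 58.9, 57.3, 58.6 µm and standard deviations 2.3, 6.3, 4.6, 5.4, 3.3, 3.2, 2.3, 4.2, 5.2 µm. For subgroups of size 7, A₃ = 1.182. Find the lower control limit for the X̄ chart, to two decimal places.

X̄̄ = (55.7 + 54.3 + 54.2 + 55.0 + 58.7 + 57.1 + 58.9 + 57.3 + 58.6) / 9 = 56.6444
s̄ = (2.3 + 6.3 + 4.6 + 5.4 + 3.3 + 3.2 + 2.3 + 4.2 + 5.2) / 9 = 4.0889
LCL = X̄̄ − A₃·s̄ = 56.6444 − 1.182 × 4.0889 = 51.8114

51.81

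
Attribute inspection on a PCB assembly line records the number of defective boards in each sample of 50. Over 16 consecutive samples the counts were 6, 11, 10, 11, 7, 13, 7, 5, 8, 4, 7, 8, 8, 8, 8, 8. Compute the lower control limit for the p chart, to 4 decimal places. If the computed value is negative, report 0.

p̄ = Σdᵢ / (k·n) = 129 / (16 × 50) = 0.16125
LCL = p̄ − 3·√(p̄(1−p̄)/n) = 0.16125 − 3 × 0.05201 = 0.00522

0.0052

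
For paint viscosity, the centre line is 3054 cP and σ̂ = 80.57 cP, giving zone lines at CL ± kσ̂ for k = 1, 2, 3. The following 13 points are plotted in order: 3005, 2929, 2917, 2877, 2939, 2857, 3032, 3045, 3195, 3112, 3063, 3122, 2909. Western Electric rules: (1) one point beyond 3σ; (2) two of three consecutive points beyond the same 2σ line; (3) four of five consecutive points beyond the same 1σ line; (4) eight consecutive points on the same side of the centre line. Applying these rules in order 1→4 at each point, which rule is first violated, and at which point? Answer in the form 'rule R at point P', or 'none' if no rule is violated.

Zone of each point (C = within 1σ̂, B = 1σ̂–2σ̂, A = 2σ̂–3σ̂, * = beyond 3σ̂; sign = side of CL): 1:-C, 2:-B, 3:-B, 4:-A, 5:-B, 6:-A, 7:-C, 8:-C, 9:+B, 10:+C, 11:+C, 12:+C, 13:-B
Rule 3 (four of five consecutive points beyond the same 1σ limit) is satisfied at point 5.

rule 3 at point 5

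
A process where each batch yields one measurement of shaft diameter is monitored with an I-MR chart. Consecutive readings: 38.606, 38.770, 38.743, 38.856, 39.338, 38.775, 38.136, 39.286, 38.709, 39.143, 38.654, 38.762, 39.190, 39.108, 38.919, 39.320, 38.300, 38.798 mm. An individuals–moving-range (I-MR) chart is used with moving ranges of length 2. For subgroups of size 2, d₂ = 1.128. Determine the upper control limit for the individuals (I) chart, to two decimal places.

X̄ = (38.606 + 38.770 + 38.743 + 38.856 + 39.338 + 38.775 + 38.136 + 39.286 + 38.709 + 39.143 + 38.654 + 38.762 + 39.190 + 39.108 + 38.919 + 39.320 + 38.300 + 38.798) / 18 = 38.8563
Moving ranges: 0.164, 0.027, 0.113, 0.482, 0.563, 0.639, 1.150, 0.577, 0.434, 0.489, 0.108, 0.428, 0.082, 0.189, 0.401, 1.020, 0.498; M̄R̄ = 7.3640 / 17 = 0.4332
UCL = X̄ + 3·M̄R̄/d₂ = 38.8563 + 3 × 0.4332 / 1.128 = 40.0083

40.01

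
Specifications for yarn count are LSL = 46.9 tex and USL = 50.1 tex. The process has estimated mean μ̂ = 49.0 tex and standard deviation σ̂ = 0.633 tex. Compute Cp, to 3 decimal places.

0.843

Cp = (USL − LSL) / (6σ̂) = (50.1 − 46.9) / (6 × 0.633) = 3.2000 / 3.7980 = 0.8425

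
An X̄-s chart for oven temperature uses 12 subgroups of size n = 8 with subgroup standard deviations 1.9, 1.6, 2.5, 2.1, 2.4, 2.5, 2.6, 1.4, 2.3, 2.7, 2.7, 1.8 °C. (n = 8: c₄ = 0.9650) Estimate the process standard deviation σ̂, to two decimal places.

2.29

s̄ = (1.9 + 1.6 + 2.5 + 2.1 + 2.4 + 2.5 + 2.6 + 1.4 + 2.3 + 2.7 + 2.7 + 1.8) / 12 = 2.2083
σ̂ = s̄ / c₄ = 2.2083 / 0.9650 = 2.2884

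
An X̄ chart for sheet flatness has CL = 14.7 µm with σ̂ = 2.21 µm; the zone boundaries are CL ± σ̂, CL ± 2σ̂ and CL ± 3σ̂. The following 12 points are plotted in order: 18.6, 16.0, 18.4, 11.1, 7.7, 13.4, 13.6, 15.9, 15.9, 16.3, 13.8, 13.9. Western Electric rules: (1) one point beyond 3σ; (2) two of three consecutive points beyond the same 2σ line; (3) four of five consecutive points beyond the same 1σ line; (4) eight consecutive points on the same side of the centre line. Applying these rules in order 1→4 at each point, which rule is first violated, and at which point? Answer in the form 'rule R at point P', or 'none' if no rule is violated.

rule 1 at point 5

Zone of each point (C = within 1σ̂, B = 1σ̂–2σ̂, A = 2σ̂–3σ̂, * = beyond 3σ̂; sign = side of CL): 1:+B, 2:+C, 3:+B, 4:-B, 5:-*, 6:-C, 7:-C, 8:+C, 9:+C, 10:+C, 11:-C, 12:-C
Rule 1 (one point beyond the 3σ limits) is satisfied at point 5.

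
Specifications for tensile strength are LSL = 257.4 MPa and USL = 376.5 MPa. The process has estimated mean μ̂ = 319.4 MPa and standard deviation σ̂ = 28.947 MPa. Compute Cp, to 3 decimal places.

0.686

Cp = (USL − LSL) / (6σ̂) = (376.5 − 257.4) / (6 × 28.947) = 119.1000 / 173.6820 = 0.6857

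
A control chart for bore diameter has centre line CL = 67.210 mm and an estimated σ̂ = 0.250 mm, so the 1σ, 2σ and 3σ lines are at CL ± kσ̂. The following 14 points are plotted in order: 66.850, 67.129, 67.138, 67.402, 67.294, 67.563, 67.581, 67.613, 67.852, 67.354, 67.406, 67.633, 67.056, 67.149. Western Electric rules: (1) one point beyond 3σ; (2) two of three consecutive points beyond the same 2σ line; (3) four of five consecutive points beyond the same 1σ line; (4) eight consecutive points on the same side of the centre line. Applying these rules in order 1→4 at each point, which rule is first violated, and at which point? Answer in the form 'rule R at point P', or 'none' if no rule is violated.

Zone of each point (C = within 1σ̂, B = 1σ̂–2σ̂, A = 2σ̂–3σ̂, * = beyond 3σ̂; sign = side of CL): 1:-B, 2:-C, 3:-C, 4:+C, 5:+C, 6:+B, 7:+B, 8:+B, 9:+A, 10:+C, 11:+C, 12:+B, 13:-C, 14:-C
Rule 3 (four of five consecutive points beyond the same 1σ limit) is satisfied at point 9.

rule 3 at point 9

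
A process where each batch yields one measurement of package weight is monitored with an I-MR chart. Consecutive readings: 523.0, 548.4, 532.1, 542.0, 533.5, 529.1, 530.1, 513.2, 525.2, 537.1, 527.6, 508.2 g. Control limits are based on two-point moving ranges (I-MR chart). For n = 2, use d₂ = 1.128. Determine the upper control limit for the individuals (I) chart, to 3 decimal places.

X̄ = (523.0 + 548.4 + 532.1 + 542.0 + 533.5 + 529.1 + 530.1 + 513.2 + 525.2 + 537.1 + 527.6 + 508.2) / 12 = 529.1250
Moving ranges: 25.4, 16.3, 9.9, 8.5, 4.4, 1.0, 16.9, 12.0, 11.9, 9.5, 19.4; M̄R̄ = 135.2000 / 11 = 12.2909
UCL = X̄ + 3·M̄R̄/d₂ = 529.1250 + 3 × 12.2909 / 1.128 = 561.8136

561.814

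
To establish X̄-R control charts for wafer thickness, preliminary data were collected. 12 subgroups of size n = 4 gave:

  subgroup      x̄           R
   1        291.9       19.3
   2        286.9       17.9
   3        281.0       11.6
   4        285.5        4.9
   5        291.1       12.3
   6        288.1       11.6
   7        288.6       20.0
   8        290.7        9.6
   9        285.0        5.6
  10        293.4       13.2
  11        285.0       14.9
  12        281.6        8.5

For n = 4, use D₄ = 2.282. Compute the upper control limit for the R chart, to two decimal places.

R̄ = (19.3 + 17.9 + 11.6 + 4.9 + 12.3 + 11.6 + 20.0 + 9.6 + 5.6 + 13.2 + 14.9 + 8.5) / 12 = 149.4000 / 12 = 12.4500
UCL_R = D₄·R̄ = 2.282 × 12.4500 = 28.4109

28.41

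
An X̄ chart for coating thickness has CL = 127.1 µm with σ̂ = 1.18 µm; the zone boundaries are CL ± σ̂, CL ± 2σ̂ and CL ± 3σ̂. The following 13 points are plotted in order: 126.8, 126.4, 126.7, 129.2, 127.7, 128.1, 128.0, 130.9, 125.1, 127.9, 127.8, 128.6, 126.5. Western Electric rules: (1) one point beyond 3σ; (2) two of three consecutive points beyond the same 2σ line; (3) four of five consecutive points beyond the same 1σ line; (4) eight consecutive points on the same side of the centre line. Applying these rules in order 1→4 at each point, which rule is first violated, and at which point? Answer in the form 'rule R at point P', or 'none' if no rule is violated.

Zone of each point (C = within 1σ̂, B = 1σ̂–2σ̂, A = 2σ̂–3σ̂, * = beyond 3σ̂; sign = side of CL): 1:-C, 2:-C, 3:-C, 4:+B, 5:+C, 6:+C, 7:+C, 8:+*, 9:-B, 10:+C, 11:+C, 12:+B, 13:-C
Rule 1 (one point beyond the 3σ limits) is satisfied at point 8.

rule 1 at point 8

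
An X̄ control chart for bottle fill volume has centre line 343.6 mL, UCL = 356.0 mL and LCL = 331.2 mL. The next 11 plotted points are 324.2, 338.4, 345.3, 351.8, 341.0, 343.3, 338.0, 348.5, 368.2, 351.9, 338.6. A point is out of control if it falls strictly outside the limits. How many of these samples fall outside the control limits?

2

Compare each point to [331.2, 356.0]: sample 1 = 324.2 < LCL; sample 9 = 368.2 > UCL.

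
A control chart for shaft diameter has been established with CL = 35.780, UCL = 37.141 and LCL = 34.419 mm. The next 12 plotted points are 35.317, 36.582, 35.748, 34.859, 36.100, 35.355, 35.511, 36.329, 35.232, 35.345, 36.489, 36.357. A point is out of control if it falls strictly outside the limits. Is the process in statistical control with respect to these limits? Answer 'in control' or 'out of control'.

in control

All 12 points lie within [34.419, 37.141].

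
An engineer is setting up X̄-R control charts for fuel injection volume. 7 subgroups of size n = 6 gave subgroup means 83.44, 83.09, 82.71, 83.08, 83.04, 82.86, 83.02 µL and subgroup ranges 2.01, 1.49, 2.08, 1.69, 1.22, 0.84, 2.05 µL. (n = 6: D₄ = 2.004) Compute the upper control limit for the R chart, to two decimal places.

R̄ = (2.01 + 1.49 + 2.08 + 1.69 + 1.22 + 0.84 + 2.05) / 7 = 11.3800 / 7 = 1.6257
UCL_R = D₄·R̄ = 2.004 × 1.6257 = 3.2579

3.26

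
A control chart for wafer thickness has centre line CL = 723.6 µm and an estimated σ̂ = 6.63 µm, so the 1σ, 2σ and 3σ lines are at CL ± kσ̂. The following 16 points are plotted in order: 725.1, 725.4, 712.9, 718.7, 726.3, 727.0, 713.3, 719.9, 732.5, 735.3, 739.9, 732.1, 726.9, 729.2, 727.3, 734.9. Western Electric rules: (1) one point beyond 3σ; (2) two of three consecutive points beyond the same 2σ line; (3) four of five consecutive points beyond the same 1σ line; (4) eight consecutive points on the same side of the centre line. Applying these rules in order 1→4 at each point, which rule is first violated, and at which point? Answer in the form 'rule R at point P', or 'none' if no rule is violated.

Zone of each point (C = within 1σ̂, B = 1σ̂–2σ̂, A = 2σ̂–3σ̂, * = beyond 3σ̂; sign = side of CL): 1:+C, 2:+C, 3:-B, 4:-C, 5:+C, 6:+C, 7:-B, 8:-C, 9:+B, 10:+B, 11:+A, 12:+B, 13:+C, 14:+C, 15:+C, 16:+B
Rule 3 (four of five consecutive points beyond the same 1σ limit) is satisfied at point 12.

rule 3 at point 12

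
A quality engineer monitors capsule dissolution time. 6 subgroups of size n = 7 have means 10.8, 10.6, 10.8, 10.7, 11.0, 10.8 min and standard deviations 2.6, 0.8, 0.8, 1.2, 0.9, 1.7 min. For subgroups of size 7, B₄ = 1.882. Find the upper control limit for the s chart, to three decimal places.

s̄ = (2.6 + 0.8 + 0.8 + 1.2 + 0.9 + 1.7) / 6 = 1.3333
UCL_s = B₄·s̄ = 1.882 × 1.3333 = 2.5093

2.509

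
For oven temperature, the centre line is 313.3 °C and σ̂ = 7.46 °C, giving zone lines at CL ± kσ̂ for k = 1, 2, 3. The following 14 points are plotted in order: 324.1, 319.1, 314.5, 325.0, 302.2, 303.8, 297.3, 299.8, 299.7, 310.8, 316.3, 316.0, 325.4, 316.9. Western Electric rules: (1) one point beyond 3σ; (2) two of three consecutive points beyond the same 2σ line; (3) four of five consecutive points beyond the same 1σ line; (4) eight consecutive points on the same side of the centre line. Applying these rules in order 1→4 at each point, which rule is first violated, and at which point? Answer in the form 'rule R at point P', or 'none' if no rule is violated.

rule 3 at point 8

Zone of each point (C = within 1σ̂, B = 1σ̂–2σ̂, A = 2σ̂–3σ̂, * = beyond 3σ̂; sign = side of CL): 1:+B, 2:+C, 3:+C, 4:+B, 5:-B, 6:-B, 7:-A, 8:-B, 9:-B, 10:-C, 11:+C, 12:+C, 13:+B, 14:+C
Rule 3 (four of five consecutive points beyond the same 1σ limit) is satisfied at point 8.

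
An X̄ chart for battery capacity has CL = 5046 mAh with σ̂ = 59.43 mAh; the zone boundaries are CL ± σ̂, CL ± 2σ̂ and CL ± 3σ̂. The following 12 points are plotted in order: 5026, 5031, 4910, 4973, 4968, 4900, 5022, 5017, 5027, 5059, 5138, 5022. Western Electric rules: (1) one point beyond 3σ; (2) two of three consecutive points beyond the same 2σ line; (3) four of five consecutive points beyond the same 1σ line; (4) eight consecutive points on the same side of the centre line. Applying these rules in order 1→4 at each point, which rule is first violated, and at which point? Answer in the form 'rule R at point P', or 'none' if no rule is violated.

rule 3 at point 6

Zone of each point (C = within 1σ̂, B = 1σ̂–2σ̂, A = 2σ̂–3σ̂, * = beyond 3σ̂; sign = side of CL): 1:-C, 2:-C, 3:-A, 4:-B, 5:-B, 6:-A, 7:-C, 8:-C, 9:-C, 10:+C, 11:+B, 12:-C
Rule 3 (four of five consecutive points beyond the same 1σ limit) is satisfied at point 6.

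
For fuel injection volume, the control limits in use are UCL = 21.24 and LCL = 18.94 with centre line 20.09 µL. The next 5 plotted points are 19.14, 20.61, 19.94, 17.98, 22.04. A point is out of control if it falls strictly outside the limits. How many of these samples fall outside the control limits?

Compare each point to [18.94, 21.24]: sample 4 = 17.98 < LCL; sample 5 = 22.04 > UCL.

2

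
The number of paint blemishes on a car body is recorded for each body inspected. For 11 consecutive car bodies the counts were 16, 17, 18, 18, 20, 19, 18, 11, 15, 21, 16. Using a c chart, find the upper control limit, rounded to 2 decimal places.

c̄ = (16 + 17 + 18 + 18 + 20 + 19 + 18 + 11 + 15 + 21 + 16) / 11 = 189 / 11 = 17.1818
UCL = c̄ + 3√c̄ = 17.1818 + 3 × √17.1818 = 17.1818 + 3 × 4.1451 = 29.6171

29.62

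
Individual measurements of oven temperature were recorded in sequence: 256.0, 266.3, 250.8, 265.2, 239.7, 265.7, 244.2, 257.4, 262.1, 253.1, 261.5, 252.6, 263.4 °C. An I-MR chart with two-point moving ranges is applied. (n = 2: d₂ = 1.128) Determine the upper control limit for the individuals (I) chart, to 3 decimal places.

294.048

X̄ = (256.0 + 266.3 + 250.8 + 265.2 + 239.7 + 265.7 + 244.2 + 257.4 + 262.1 + 253.1 + 261.5 + 252.6 + 263.4) / 13 = 256.7692
Moving ranges: 10.3, 15.5, 14.4, 25.5, 26.0, 21.5, 13.2, 4.7, 9.0, 8.4, 8.9, 10.8; M̄R̄ = 168.2000 / 12 = 14.0167
UCL = X̄ + 3·M̄R̄/d₂ = 256.7692 + 3 × 14.0167 / 1.128 = 294.0476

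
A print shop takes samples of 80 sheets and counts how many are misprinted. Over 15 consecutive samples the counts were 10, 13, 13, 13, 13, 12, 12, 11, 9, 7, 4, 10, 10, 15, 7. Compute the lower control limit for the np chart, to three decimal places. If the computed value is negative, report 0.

1.503

p̄ = Σdᵢ / (k·n) = 159 / (15 × 80) = 0.13250
LCL = np̄ − 3·√(np̄(1−p̄)) = 10.6000 − 3 × 3.0324 = 1.5028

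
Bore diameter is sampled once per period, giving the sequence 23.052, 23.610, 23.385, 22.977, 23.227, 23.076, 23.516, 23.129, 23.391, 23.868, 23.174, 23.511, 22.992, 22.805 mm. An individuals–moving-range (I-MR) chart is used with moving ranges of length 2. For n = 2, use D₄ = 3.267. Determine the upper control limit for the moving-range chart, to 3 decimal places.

1.230

Moving ranges: 0.558, 0.225, 0.408, 0.250, 0.151, 0.440, 0.387, 0.262, 0.477, 0.694, 0.337, 0.519, 0.187; M̄R̄ = 4.8950 / 13 = 0.3765
UCL_MR = D₄·M̄R̄ = 3.267 × 0.3765 = 1.2302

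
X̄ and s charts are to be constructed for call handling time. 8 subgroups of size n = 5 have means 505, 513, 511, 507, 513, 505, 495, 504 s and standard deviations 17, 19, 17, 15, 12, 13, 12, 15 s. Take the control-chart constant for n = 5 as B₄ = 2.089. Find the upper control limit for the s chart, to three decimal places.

31.335

s̄ = (17 + 19 + 17 + 15 + 12 + 13 + 12 + 15) / 8 = 15.0000
UCL_s = B₄·s̄ = 2.089 × 15.0000 = 31.3350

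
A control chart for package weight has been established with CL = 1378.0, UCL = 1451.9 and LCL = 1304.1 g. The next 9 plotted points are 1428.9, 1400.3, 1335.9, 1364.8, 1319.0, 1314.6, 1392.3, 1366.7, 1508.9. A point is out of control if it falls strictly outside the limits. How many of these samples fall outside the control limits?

1

Compare each point to [1304.1, 1451.9]: sample 9 = 1508.9 > UCL.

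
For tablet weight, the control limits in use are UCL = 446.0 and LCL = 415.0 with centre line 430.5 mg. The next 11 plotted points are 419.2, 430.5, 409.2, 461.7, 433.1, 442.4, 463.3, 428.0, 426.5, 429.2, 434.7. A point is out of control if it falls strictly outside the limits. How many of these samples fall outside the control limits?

3

Compare each point to [415.0, 446.0]: sample 3 = 409.2 < LCL; sample 4 = 461.7 > UCL; sample 7 = 463.3 > UCL.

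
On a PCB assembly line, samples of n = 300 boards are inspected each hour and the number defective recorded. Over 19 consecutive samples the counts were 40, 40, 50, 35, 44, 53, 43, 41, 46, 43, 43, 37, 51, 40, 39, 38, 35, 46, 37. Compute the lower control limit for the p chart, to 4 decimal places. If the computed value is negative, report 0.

0.0803

p̄ = Σdᵢ / (k·n) = 801 / (19 × 300) = 0.14053
LCL = p̄ − 3·√(p̄(1−p̄)/n) = 0.14053 − 3 × 0.02006 = 0.08033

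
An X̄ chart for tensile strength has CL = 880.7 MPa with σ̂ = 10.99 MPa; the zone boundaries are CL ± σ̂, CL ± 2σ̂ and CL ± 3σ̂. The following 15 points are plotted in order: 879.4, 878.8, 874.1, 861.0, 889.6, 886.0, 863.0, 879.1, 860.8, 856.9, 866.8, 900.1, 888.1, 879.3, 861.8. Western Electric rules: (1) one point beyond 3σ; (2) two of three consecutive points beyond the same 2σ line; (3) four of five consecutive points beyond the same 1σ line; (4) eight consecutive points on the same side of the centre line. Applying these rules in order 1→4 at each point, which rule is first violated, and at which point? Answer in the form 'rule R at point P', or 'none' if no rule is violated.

rule 3 at point 11

Zone of each point (C = within 1σ̂, B = 1σ̂–2σ̂, A = 2σ̂–3σ̂, * = beyond 3σ̂; sign = side of CL): 1:-C, 2:-C, 3:-C, 4:-B, 5:+C, 6:+C, 7:-B, 8:-C, 9:-B, 10:-A, 11:-B, 12:+B, 13:+C, 14:-C, 15:-B
Rule 3 (four of five consecutive points beyond the same 1σ limit) is satisfied at point 11.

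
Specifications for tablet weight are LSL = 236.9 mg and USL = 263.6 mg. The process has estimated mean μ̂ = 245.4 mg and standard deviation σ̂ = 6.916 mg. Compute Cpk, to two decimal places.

Cpu = (USL − μ̂) / (3σ̂) = (263.6 − 245.4) / (3 × 6.916) = 0.8772; Cpl = (μ̂ − LSL) / (3σ̂) = (245.4 − 236.9) / (3 × 6.916) = 0.4097; Cpk = min(Cpu, Cpl) = 0.4097

0.41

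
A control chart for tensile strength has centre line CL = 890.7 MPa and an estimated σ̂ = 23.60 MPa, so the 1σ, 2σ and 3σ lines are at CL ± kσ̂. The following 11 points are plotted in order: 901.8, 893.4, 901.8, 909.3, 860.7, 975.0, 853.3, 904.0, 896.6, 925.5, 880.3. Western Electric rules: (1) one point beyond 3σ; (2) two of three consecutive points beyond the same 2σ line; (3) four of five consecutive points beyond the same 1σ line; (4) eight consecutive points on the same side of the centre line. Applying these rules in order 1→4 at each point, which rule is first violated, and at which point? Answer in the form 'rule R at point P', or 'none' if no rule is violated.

rule 1 at point 6

Zone of each point (C = within 1σ̂, B = 1σ̂–2σ̂, A = 2σ̂–3σ̂, * = beyond 3σ̂; sign = side of CL): 1:+C, 2:+C, 3:+C, 4:+C, 5:-B, 6:+*, 7:-B, 8:+C, 9:+C, 10:+B, 11:-C
Rule 1 (one point beyond the 3σ limits) is satisfied at point 6.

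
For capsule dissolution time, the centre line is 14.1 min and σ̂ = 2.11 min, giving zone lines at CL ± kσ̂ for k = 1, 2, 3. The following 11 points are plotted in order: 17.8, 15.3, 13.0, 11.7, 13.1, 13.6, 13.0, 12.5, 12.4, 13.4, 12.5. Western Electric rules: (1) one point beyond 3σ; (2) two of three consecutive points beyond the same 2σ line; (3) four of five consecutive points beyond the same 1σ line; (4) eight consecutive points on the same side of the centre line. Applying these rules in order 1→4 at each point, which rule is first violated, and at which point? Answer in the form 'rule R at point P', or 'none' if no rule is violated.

rule 4 at point 10

Zone of each point (C = within 1σ̂, B = 1σ̂–2σ̂, A = 2σ̂–3σ̂, * = beyond 3σ̂; sign = side of CL): 1:+B, 2:+C, 3:-C, 4:-B, 5:-C, 6:-C, 7:-C, 8:-C, 9:-C, 10:-C, 11:-C
Rule 4 (eight consecutive points on the same side of the centre line) is satisfied at point 10.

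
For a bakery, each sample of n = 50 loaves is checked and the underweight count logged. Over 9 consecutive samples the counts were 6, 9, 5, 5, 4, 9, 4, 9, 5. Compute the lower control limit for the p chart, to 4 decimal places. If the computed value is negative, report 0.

0.0000

p̄ = Σdᵢ / (k·n) = 56 / (9 × 50) = 0.12444
LCL = p̄ − 3·√(p̄(1−p̄)/n) = 0.12444 − 3 × 0.04668 = -0.01560 → 0 (negative, so LCL = 0)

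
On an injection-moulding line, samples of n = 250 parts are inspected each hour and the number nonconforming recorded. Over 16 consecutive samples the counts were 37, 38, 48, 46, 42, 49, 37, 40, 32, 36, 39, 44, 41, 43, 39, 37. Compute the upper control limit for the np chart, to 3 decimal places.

p̄ = Σdᵢ / (k·n) = 648 / (16 × 250) = 0.16200
UCL = np̄ + 3·√(np̄(1−p̄)) = 40.5000 + 3 × √(40.5000×0.83800) = 40.5000 + 3 × 5.8257 = 57.9772

57.977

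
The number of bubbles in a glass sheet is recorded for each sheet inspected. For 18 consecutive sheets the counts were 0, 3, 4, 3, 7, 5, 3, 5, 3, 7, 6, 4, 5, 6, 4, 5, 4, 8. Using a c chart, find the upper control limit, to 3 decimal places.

10.959

c̄ = (0 + 3 + 4 + 3 + 7 + 5 + 3 + 5 + 3 + 7 + 6 + 4 + 5 + 6 + 4 + 5 + 4 + 8) / 18 = 82 / 18 = 4.5556
UCL = c̄ + 3√c̄ = 4.5556 + 3 × √4.5556 = 4.5556 + 3 × 2.1344 = 10.9587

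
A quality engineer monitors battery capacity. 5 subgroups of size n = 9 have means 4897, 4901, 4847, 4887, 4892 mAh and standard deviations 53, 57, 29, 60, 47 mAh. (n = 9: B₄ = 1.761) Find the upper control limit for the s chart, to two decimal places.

86.64

s̄ = (53 + 57 + 29 + 60 + 47) / 5 = 49.2000
UCL_s = B₄·s̄ = 1.761 × 49.2000 = 86.6412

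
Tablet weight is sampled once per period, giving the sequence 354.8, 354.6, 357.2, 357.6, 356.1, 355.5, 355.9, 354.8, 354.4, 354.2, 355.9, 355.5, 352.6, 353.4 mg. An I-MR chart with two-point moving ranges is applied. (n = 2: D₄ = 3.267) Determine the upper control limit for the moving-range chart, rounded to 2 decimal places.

3.32

Moving ranges: 0.2, 2.6, 0.4, 1.5, 0.6, 0.4, 1.1, 0.4, 0.2, 1.7, 0.4, 2.9, 0.8; M̄R̄ = 13.2000 / 13 = 1.0154
UCL_MR = D₄·M̄R̄ = 3.267 × 1.0154 = 3.3173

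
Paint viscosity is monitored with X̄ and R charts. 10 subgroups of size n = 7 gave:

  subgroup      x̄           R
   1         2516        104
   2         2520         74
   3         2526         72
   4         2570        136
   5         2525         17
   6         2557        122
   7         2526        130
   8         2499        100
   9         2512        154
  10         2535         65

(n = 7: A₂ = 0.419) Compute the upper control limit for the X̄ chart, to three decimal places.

2569.411

X̄̄ = (2516 + 2520 + 2526 + 2570 + 2525 + 2557 + 2526 + 2499 + 2512 + 2535) / 10 = 25286.0000 / 10 = 2528.6000
R̄ = (104 + 74 + 72 + 136 + 17 + 122 + 130 + 100 + 154 + 65) / 10 = 974.0000 / 10 = 97.4000
UCL = X̄̄ + A₂·R̄ = 2528.6000 + 0.419 × 97.4000 = 2569.4106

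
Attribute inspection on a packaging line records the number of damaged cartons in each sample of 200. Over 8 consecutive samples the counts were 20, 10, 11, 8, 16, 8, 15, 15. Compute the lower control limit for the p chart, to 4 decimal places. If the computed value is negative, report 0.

0.0123

p̄ = Σdᵢ / (k·n) = 103 / (8 × 200) = 0.06438
LCL = p̄ − 3·√(p̄(1−p̄)/n) = 0.06438 − 3 × 0.01735 = 0.01231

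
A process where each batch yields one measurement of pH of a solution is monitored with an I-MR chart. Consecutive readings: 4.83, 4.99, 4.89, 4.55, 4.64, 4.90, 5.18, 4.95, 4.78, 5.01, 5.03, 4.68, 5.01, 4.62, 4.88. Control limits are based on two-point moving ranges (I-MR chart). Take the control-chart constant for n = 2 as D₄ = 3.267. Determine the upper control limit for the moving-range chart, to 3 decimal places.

0.749

Moving ranges: 0.16, 0.10, 0.34, 0.09, 0.26, 0.28, 0.23, 0.17, 0.23, 0.02, 0.35, 0.33, 0.39, 0.26; M̄R̄ = 3.2100 / 14 = 0.2293
UCL_MR = D₄·M̄R̄ = 3.267 × 0.2293 = 0.7491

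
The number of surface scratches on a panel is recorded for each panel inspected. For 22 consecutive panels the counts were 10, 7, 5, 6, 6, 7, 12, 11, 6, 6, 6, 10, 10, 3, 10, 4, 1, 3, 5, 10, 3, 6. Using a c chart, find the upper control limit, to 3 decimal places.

c̄ = (10 + 7 + 5 + 6 + 6 + 7 + 12 + 11 + 6 + 6 + 6 + 10 + 10 + 3 + 10 + 4 + 1 + 3 + 5 + 10 + 3 + 6) / 22 = 147 / 22 = 6.6818
UCL = c̄ + 3√c̄ = 6.6818 + 3 × √6.6818 = 6.6818 + 3 × 2.5849 = 14.4366

14.437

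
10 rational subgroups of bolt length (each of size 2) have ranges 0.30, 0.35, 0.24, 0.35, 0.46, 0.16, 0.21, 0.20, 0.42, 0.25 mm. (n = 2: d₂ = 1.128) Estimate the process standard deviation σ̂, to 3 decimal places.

0.261

R̄ = (0.30 + 0.35 + 0.24 + 0.35 + 0.46 + 0.16 + 0.21 + 0.20 + 0.42 + 0.25) / 10 = 0.2940
σ̂ = R̄ / d₂ = 0.2940 / 1.128 = 0.2606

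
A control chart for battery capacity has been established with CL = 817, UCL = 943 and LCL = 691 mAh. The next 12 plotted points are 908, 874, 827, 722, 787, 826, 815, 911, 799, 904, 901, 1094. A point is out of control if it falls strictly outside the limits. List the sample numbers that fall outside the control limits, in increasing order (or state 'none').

12

Compare each point to [691, 943]: sample 12 = 1094 > UCL.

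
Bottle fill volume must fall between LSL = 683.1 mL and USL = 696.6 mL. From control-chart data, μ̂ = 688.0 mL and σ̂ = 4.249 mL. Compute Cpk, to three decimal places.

0.384

Cpu = (USL − μ̂) / (3σ̂) = (696.6 − 688.0) / (3 × 4.249) = 0.6747; Cpl = (μ̂ − LSL) / (3σ̂) = (688.0 − 683.1) / (3 × 4.249) = 0.3844; Cpk = min(Cpu, Cpl) = 0.3844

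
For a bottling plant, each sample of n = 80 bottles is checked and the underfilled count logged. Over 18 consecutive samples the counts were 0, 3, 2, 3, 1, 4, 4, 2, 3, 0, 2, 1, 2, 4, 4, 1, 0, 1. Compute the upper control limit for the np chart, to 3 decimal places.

6.301

p̄ = Σdᵢ / (k·n) = 37 / (18 × 80) = 0.02569
UCL = np̄ + 3·√(np̄(1−p̄)) = 2.0556 + 3 × √(2.0556×0.97431) = 2.0556 + 3 × 1.4152 = 6.3011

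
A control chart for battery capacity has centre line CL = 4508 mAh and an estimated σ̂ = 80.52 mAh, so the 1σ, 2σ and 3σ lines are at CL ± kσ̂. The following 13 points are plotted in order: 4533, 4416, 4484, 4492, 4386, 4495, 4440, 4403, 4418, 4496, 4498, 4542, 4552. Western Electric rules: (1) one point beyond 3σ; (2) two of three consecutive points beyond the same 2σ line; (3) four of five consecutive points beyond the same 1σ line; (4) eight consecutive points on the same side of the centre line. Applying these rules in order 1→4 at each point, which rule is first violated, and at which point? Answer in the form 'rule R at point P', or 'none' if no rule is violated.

Zone of each point (C = within 1σ̂, B = 1σ̂–2σ̂, A = 2σ̂–3σ̂, * = beyond 3σ̂; sign = side of CL): 1:+C, 2:-B, 3:-C, 4:-C, 5:-B, 6:-C, 7:-C, 8:-B, 9:-B, 10:-C, 11:-C, 12:+C, 13:+C
Rule 4 (eight consecutive points on the same side of the centre line) is satisfied at point 9.

rule 4 at point 9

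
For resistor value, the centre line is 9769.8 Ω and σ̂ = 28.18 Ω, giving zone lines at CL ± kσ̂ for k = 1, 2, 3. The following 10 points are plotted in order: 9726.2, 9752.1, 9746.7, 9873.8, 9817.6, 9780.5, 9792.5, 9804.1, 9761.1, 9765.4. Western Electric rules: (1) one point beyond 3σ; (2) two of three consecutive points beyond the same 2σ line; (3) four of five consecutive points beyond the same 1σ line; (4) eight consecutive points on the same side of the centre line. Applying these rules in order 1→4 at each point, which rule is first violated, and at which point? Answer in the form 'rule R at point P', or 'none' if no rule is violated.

rule 1 at point 4

Zone of each point (C = within 1σ̂, B = 1σ̂–2σ̂, A = 2σ̂–3σ̂, * = beyond 3σ̂; sign = side of CL): 1:-B, 2:-C, 3:-C, 4:+*, 5:+B, 6:+C, 7:+C, 8:+B, 9:-C, 10:-C
Rule 1 (one point beyond the 3σ limits) is satisfied at point 4.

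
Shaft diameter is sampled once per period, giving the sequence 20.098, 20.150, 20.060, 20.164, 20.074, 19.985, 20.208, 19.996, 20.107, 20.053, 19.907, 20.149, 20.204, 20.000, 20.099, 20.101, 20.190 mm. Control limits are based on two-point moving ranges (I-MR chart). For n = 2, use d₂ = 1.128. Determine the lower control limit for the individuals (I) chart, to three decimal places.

19.781

X̄ = (20.098 + 20.150 + 20.060 + 20.164 + 20.074 + 19.985 + 20.208 + 19.996 + 20.107 + 20.053 + 19.907 + 20.149 + 20.204 + 20.000 + 20.099 + 20.101 + 20.190) / 17 = 20.0909
Moving ranges: 0.052, 0.090, 0.104, 0.090, 0.089, 0.223, 0.212, 0.111, 0.054, 0.146, 0.242, 0.055, 0.204, 0.099, 0.002, 0.089; M̄R̄ = 1.8620 / 16 = 0.1164
LCL = X̄ − 3·M̄R̄/d₂ = 20.0909 − 3 × 0.1164 / 1.128 = 19.7814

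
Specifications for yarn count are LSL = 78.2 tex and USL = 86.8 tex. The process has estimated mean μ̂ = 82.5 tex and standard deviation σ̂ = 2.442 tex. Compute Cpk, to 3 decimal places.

Cpu = (USL − μ̂) / (3σ̂) = (86.8 − 82.5) / (3 × 2.442) = 0.5870; Cpl = (μ̂ − LSL) / (3σ̂) = (82.5 − 78.2) / (3 × 2.442) = 0.5870; Cpk = min(Cpu, Cpl) = 0.5870

0.587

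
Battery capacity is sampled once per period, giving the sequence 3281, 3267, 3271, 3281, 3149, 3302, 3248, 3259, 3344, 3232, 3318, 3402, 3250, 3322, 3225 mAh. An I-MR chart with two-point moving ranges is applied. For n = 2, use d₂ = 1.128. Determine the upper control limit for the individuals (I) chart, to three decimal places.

3479.241

X̄ = (3281 + 3267 + 3271 + 3281 + 3149 + 3302 + 3248 + 3259 + 3344 + 3232 + 3318 + 3402 + 3250 + 3322 + 3225) / 15 = 3276.7333
Moving ranges: 14, 4, 10, 132, 153, 54, 11, 85, 112, 86, 84, 152, 72, 97; M̄R̄ = 1066.0000 / 14 = 76.1429
UCL = X̄ + 3·M̄R̄/d₂ = 3276.7333 + 3 × 76.1429 / 1.128 = 3479.2409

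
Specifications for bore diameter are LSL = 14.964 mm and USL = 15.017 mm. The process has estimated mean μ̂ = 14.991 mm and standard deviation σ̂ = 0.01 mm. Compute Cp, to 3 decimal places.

0.883

Cp = (USL − LSL) / (6σ̂) = (15.017 − 14.964) / (6 × 0.01) = 0.0530 / 0.0600 = 0.8833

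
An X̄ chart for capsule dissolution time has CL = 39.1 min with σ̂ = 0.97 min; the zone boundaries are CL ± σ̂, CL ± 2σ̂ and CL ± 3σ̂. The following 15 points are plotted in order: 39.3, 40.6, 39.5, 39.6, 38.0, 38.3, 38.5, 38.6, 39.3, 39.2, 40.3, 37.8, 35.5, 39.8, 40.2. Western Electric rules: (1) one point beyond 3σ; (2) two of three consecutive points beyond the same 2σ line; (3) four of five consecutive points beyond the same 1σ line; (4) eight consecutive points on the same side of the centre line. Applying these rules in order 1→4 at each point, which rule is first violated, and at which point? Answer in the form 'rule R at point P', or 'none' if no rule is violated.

Zone of each point (C = within 1σ̂, B = 1σ̂–2σ̂, A = 2σ̂–3σ̂, * = beyond 3σ̂; sign = side of CL): 1:+C, 2:+B, 3:+C, 4:+C, 5:-B, 6:-C, 7:-C, 8:-C, 9:+C, 10:+C, 11:+B, 12:-B, 13:-*, 14:+C, 15:+B
Rule 1 (one point beyond the 3σ limits) is satisfied at point 13.

rule 1 at point 13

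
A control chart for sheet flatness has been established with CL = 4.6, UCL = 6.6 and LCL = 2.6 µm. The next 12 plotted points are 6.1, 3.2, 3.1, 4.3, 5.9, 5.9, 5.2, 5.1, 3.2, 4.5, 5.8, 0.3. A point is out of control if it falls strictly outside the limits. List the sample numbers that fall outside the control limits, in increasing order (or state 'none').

Compare each point to [2.6, 6.6]: sample 12 = 0.3 < LCL.

12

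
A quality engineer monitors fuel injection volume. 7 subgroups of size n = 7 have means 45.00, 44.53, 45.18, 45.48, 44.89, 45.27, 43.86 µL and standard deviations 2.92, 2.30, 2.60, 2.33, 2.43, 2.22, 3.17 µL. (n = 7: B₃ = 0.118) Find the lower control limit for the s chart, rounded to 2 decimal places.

s̄ = (2.92 + 2.30 + 2.60 + 2.33 + 2.43 + 2.22 + 3.17) / 7 = 2.5671
LCL_s = B₃·s̄ = 0.118 × 2.5671 = 0.3029

0.30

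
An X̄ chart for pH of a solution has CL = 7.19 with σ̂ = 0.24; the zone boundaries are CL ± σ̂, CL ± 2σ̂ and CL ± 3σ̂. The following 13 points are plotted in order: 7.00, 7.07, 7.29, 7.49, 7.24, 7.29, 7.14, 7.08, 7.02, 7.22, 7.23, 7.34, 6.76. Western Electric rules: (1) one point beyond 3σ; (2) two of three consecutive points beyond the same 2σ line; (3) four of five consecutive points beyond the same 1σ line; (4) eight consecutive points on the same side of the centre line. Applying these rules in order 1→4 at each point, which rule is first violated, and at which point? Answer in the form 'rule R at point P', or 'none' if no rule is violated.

none

Zone of each point (C = within 1σ̂, B = 1σ̂–2σ̂, A = 2σ̂–3σ̂, * = beyond 3σ̂; sign = side of CL): 1:-C, 2:-C, 3:+C, 4:+B, 5:+C, 6:+C, 7:-C, 8:-C, 9:-C, 10:+C, 11:+C, 12:+C, 13:-B
No rule fires across all 13 points.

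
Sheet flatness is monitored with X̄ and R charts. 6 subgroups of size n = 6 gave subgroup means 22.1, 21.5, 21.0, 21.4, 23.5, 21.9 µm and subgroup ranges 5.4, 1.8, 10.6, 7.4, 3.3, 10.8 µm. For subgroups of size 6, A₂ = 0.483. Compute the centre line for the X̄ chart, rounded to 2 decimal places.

21.90

X̄̄ = (22.1 + 21.5 + 21.0 + 21.4 + 23.5 + 21.9) / 6 = 131.4000 / 6 = 21.9000
CL = X̄̄ = 21.9000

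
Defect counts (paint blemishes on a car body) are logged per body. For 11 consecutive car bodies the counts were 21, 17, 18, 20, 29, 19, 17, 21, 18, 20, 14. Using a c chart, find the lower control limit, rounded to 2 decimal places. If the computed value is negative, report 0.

6.22

c̄ = (21 + 17 + 18 + 20 + 29 + 19 + 17 + 21 + 18 + 20 + 14) / 11 = 214 / 11 = 19.4545
LCL = c̄ − 3√c̄ = 19.4545 − 3 × 4.4107 = 6.2224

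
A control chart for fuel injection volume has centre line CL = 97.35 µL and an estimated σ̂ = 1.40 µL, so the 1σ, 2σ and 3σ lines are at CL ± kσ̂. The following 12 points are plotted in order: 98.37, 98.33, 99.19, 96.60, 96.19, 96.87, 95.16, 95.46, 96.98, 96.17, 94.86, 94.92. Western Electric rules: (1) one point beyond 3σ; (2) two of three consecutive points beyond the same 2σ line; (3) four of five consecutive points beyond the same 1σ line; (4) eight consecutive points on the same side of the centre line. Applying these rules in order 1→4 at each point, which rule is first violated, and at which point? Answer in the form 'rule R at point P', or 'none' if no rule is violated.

Zone of each point (C = within 1σ̂, B = 1σ̂–2σ̂, A = 2σ̂–3σ̂, * = beyond 3σ̂; sign = side of CL): 1:+C, 2:+C, 3:+B, 4:-C, 5:-C, 6:-C, 7:-B, 8:-B, 9:-C, 10:-C, 11:-B, 12:-B
Rule 4 (eight consecutive points on the same side of the centre line) is satisfied at point 11.

rule 4 at point 11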